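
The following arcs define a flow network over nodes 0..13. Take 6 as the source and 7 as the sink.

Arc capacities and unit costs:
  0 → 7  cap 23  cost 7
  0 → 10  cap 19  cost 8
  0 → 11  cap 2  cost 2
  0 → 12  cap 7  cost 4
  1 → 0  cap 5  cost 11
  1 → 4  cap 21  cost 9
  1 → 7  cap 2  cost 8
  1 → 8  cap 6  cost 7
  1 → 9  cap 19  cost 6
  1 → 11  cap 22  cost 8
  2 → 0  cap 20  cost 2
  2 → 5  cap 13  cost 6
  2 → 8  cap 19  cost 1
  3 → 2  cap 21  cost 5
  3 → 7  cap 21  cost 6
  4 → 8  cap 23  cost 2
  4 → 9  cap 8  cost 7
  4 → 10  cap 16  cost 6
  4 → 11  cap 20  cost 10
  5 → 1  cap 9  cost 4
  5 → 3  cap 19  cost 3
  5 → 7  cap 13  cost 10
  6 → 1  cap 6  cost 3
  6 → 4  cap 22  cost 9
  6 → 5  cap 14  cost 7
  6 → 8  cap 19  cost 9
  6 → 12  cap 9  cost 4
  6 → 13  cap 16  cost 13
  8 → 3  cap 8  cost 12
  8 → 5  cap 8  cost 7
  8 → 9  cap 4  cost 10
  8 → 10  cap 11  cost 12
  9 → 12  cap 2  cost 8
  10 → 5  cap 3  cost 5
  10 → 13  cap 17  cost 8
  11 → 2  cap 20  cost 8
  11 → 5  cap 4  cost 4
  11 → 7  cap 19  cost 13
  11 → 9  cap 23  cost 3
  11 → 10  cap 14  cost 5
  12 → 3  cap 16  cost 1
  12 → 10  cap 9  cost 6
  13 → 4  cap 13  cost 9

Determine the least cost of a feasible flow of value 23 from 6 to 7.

Minimum cost for 23 units: 313

shortest-cost path #1: 6→1→7 push 2 @ unit cost 11 (adds 22)
shortest-cost path #2: 6→12→3→7 push 9 @ unit cost 11 (adds 99)
shortest-cost path #3: 6→5→3→7 push 12 @ unit cost 16 (adds 192)
total cost = 313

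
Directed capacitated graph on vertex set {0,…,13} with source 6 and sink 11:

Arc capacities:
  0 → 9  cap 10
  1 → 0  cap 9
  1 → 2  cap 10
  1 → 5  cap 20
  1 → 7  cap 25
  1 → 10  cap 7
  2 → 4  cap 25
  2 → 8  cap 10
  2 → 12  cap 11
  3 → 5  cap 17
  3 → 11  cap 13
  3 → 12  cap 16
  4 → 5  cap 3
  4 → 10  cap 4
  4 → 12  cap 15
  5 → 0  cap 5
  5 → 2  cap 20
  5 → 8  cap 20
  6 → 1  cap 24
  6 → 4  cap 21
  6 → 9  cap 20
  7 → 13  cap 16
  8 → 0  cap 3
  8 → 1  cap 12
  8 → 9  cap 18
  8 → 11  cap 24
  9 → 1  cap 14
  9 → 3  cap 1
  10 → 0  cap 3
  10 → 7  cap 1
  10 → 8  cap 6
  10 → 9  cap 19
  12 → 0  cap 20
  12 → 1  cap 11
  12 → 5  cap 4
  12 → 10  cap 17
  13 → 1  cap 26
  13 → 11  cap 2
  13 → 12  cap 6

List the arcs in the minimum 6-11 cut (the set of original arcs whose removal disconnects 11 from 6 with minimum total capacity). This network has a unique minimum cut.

Min-cut arcs: {(8,11), (9,3), (13,11)} (total capacity 27)

augment #1: 6→9→3→11 push 1
augment #2: 6→1→2→8→11 push 10
augment #3: 6→1→5→8→11 push 14
augment #4: 6→4→10→7→13→11 push 1
augment #5: 6→9→1→7→13→11 push 1
max flow = 27; residual-reachable set from 6 gives S-side
cut edges (S→T): {(8,11), (9,3), (13,11)} total cap 27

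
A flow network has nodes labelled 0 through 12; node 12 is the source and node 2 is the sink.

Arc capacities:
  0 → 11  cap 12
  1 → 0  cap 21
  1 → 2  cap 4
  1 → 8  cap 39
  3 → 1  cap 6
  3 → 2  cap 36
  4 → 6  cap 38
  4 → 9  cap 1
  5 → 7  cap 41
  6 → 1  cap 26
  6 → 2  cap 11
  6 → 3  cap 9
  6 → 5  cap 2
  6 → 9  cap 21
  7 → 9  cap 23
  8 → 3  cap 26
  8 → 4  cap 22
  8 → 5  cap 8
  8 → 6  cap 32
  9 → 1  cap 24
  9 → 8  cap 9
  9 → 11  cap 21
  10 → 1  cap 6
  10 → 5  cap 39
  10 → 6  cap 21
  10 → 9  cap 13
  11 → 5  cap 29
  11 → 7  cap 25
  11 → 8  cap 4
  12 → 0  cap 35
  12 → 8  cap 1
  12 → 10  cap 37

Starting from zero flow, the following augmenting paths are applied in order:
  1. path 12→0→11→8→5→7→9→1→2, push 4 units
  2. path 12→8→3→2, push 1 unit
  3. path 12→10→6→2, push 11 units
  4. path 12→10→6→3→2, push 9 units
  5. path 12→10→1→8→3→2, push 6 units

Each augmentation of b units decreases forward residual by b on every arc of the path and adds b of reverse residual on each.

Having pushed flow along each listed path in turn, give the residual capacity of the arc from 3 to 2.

Residual capacity of (3,2): 20

after path 1 (12→0→11→8→5→7→9→1→2, push 4): res(3,2)=36
after path 2 (12→8→3→2, push 1): res(3,2)=35
after path 3 (12→10→6→2, push 11): res(3,2)=35
after path 4 (12→10→6→3→2, push 9): res(3,2)=26
after path 5 (12→10→1→8→3→2, push 6): res(3,2)=20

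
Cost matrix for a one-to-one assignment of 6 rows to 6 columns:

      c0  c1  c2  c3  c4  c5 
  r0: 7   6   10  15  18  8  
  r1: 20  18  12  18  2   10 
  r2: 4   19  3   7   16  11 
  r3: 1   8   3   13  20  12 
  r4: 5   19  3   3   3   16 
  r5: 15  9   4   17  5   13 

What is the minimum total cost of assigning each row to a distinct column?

optimal assignment: row0→col5 (cost 8), row1→col4 (cost 2), row2→col2 (cost 3), row3→col0 (cost 1), row4→col3 (cost 3), row5→col1 (cost 9)
total = 8 + 2 + 3 + 1 + 3 + 9 = 26

Minimum assignment cost: 26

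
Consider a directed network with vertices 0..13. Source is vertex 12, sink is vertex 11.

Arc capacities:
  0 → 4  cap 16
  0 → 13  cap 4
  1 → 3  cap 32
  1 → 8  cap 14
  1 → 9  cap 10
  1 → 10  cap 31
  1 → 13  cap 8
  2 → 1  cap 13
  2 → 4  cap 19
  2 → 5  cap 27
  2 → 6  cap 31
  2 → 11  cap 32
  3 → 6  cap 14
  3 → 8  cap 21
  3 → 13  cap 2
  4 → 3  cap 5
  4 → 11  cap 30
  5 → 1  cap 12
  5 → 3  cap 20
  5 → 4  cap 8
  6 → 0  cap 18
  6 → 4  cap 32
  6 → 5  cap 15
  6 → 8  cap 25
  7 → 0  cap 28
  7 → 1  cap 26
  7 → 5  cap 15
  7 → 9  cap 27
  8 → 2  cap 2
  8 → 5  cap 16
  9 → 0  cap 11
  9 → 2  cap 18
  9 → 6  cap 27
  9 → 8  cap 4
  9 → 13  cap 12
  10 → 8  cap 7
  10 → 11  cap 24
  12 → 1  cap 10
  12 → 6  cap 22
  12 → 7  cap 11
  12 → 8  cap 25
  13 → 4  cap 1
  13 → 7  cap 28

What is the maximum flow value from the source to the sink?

Maximum flow value: 61

augment #1: 12→1→10→11 bottleneck 10, total now 10
augment #2: 12→6→4→11 bottleneck 22, total now 32
augment #3: 12→8→2→11 bottleneck 2, total now 34
augment #4: 12→7→0→4→11 bottleneck 8, total now 42
augment #5: 12→7→1→10→11 bottleneck 3, total now 45
augment #6: 12→8→5→1→10→11 bottleneck 11, total now 56
augment #7: 12→8→5→1→9→2→11 bottleneck 1, total now 57
augment #8: 12→8→5→3→13→7→9→2→11 bottleneck 2, total now 59
augment #9: 12→8→5→4→0→7→9→2→11 bottleneck 2, total now 61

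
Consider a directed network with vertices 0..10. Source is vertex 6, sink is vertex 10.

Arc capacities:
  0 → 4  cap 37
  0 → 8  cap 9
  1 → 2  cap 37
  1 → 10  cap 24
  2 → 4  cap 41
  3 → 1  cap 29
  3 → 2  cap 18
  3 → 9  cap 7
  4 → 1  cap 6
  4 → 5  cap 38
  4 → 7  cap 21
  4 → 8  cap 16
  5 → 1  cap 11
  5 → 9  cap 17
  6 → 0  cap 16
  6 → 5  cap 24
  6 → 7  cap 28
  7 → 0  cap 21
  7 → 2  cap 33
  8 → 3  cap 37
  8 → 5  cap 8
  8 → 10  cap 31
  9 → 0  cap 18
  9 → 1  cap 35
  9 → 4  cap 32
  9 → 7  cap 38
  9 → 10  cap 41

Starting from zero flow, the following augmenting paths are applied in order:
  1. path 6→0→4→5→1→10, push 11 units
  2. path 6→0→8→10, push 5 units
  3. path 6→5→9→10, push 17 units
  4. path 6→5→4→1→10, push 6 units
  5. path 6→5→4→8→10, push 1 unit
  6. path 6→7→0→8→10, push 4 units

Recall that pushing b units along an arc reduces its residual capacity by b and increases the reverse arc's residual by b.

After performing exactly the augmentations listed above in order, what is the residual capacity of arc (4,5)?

after path 1 (6→0→4→5→1→10, push 11): res(4,5)=27
after path 2 (6→0→8→10, push 5): res(4,5)=27
after path 3 (6→5→9→10, push 17): res(4,5)=27
after path 4 (6→5→4→1→10, push 6): res(4,5)=33
after path 5 (6→5→4→8→10, push 1): res(4,5)=34
after path 6 (6→7→0→8→10, push 4): res(4,5)=34

Residual capacity of (4,5): 34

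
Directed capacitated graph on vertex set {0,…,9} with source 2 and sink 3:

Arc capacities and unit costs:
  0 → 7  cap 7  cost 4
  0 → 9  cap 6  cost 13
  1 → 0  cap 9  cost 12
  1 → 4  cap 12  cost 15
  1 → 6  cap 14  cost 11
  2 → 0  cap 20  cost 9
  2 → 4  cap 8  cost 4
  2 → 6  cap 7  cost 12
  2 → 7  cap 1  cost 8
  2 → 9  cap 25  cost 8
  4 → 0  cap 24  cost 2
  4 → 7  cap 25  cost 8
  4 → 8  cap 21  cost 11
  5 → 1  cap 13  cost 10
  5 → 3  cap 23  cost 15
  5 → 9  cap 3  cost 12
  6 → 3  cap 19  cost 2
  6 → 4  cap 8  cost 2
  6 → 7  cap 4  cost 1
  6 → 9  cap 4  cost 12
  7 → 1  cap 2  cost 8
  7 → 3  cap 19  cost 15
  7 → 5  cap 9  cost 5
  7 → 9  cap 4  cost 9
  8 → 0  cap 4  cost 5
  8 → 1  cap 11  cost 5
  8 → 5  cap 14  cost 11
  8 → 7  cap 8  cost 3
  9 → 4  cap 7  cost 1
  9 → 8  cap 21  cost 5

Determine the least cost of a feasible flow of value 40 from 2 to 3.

shortest-cost path #1: 2→6→3 push 7 @ unit cost 14 (adds 98)
shortest-cost path #2: 2→7→3 push 1 @ unit cost 23 (adds 23)
shortest-cost path #3: 2→4→0→7→3 push 7 @ unit cost 25 (adds 175)
shortest-cost path #4: 2→4→7→3 push 1 @ unit cost 27 (adds 27)
shortest-cost path #5: 2→0→4→7→3 push 7 @ unit cost 30 (adds 210)
shortest-cost path #6: 2→9→8→1→6→3 push 11 @ unit cost 31 (adds 341)
shortest-cost path #7: 2→9→8→7→3 push 3 @ unit cost 31 (adds 93)
shortest-cost path #8: 2→9→8→7→5→3 push 3 @ unit cost 36 (adds 108)
total cost = 1075

Minimum cost for 40 units: 1075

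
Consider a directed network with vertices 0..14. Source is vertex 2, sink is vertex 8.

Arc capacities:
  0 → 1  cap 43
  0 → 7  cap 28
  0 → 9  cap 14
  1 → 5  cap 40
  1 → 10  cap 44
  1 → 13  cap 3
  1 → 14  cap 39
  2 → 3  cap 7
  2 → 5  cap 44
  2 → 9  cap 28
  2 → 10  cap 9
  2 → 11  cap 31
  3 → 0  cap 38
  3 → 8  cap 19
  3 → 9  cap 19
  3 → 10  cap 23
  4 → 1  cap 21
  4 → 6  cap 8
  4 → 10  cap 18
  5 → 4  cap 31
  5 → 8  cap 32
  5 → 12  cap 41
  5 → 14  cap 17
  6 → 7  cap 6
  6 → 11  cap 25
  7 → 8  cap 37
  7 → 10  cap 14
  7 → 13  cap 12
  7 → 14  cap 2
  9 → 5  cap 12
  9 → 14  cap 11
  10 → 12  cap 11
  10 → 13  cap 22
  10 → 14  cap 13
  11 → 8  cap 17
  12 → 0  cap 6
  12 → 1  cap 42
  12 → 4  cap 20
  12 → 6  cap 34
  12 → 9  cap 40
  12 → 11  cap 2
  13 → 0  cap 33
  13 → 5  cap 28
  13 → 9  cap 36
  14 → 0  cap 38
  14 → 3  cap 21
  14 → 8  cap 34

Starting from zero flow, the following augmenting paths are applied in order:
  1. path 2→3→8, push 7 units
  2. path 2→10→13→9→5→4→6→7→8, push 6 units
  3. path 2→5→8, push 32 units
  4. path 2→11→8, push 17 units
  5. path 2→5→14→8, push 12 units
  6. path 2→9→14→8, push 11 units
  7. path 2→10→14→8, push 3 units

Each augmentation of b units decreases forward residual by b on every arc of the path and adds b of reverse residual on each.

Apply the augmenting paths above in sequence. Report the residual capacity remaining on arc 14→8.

after path 1 (2→3→8, push 7): res(14,8)=34
after path 2 (2→10→13→9→5→4→6→7→8, push 6): res(14,8)=34
after path 3 (2→5→8, push 32): res(14,8)=34
after path 4 (2→11→8, push 17): res(14,8)=34
after path 5 (2→5→14→8, push 12): res(14,8)=22
after path 6 (2→9→14→8, push 11): res(14,8)=11
after path 7 (2→10→14→8, push 3): res(14,8)=8

Residual capacity of (14,8): 8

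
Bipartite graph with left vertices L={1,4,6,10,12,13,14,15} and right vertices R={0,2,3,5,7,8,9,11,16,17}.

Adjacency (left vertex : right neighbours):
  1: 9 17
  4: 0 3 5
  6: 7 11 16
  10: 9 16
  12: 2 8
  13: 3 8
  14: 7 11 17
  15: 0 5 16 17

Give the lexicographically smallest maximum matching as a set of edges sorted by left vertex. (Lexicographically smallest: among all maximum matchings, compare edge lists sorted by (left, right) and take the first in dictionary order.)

|M| = 8 (so the lex-smallest maximum matching has 8 edges)
process left vertices in ascending order; for each, take the smallest-labelled available neighbour that still permits 8 edges overall, or leave it unmatched if none does
lex-smallest matching: {1-9, 4-0, 6-7, 10-16, 12-2, 13-3, 14-11, 15-5}

Lex-smallest maximum matching: {(1,9), (4,0), (6,7), (10,16), (12,2), (13,3), (14,11), (15,5)}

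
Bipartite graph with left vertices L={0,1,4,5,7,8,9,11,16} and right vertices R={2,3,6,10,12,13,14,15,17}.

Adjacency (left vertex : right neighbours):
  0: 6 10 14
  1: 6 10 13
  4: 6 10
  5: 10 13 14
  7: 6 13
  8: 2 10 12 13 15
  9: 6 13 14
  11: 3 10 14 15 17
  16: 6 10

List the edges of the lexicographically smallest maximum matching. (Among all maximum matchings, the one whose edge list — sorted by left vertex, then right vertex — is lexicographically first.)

|M| = 6 (so the lex-smallest maximum matching has 6 edges)
process left vertices in ascending order; for each, take the smallest-labelled available neighbour that still permits 6 edges overall, or leave it unmatched if none does
lex-smallest matching: {0-6, 1-10, 5-13, 8-2, 9-14, 11-3}

Lex-smallest maximum matching: {(0,6), (1,10), (5,13), (8,2), (9,14), (11,3)}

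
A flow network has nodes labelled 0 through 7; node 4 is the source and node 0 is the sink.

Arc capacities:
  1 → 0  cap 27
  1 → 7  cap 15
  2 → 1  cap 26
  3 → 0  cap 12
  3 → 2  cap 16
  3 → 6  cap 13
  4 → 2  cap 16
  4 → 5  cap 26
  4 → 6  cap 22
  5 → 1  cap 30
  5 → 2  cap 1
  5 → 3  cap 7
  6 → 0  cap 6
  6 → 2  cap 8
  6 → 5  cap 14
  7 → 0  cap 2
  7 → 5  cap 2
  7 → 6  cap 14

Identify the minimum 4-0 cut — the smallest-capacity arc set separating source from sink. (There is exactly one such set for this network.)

augment #1: 4→6→0 push 6
augment #2: 4→2→1→0 push 16
augment #3: 4→5→1→0 push 11
augment #4: 4→5→3→0 push 7
augment #5: 4→5→1→7→0 push 2
max flow = 42; residual-reachable set from 4 gives S-side
cut edges (S→T): {(1,0), (5,3), (6,0), (7,0)} total cap 42

Min-cut arcs: {(1,0), (5,3), (6,0), (7,0)} (total capacity 42)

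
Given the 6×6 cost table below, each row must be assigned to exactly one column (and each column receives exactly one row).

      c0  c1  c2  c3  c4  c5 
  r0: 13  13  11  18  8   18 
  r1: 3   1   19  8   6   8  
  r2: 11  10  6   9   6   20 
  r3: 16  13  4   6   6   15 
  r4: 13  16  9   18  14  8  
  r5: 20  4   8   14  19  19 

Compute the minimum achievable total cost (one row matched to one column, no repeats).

optimal assignment: row0→col4 (cost 8), row1→col0 (cost 3), row2→col2 (cost 6), row3→col3 (cost 6), row4→col5 (cost 8), row5→col1 (cost 4)
total = 8 + 3 + 6 + 6 + 8 + 4 = 35

Minimum assignment cost: 35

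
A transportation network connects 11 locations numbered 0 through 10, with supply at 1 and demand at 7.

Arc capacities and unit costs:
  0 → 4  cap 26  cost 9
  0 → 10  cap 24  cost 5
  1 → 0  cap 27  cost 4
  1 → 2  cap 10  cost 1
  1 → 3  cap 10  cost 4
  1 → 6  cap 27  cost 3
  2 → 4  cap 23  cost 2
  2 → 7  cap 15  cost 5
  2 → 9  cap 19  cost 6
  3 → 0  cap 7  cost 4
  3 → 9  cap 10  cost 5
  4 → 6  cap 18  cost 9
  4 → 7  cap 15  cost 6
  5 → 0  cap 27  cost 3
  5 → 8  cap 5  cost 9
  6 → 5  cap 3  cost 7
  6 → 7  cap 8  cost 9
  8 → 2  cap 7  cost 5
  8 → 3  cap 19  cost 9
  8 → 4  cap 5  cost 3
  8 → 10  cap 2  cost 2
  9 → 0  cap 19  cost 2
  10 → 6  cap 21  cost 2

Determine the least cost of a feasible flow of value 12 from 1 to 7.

shortest-cost path #1: 1→2→7 push 10 @ unit cost 6 (adds 60)
shortest-cost path #2: 1→6→7 push 2 @ unit cost 12 (adds 24)
total cost = 84

Minimum cost for 12 units: 84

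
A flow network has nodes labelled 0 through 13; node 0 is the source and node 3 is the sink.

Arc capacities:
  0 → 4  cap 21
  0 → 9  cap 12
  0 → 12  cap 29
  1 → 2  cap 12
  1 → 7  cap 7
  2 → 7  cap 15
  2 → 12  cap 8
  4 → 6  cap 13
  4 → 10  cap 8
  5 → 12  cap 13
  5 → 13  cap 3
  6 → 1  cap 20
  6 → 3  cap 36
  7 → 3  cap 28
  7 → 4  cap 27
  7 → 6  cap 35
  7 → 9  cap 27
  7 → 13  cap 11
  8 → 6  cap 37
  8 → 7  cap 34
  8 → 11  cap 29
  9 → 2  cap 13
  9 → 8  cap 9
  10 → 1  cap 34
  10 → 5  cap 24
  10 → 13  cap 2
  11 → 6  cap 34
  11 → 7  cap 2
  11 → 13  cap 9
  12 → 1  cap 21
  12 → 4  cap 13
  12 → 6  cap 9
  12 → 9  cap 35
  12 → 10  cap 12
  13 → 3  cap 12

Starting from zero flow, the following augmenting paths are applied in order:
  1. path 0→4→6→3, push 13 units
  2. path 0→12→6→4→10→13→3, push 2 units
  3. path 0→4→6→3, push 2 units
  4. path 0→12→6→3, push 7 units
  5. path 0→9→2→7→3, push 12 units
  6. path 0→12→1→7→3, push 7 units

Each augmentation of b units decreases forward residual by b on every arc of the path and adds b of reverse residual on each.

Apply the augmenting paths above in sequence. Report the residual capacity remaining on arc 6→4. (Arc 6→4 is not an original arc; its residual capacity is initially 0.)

Residual capacity of (6,4): 13

after path 1 (0→4→6→3, push 13): res(6,4)=13
after path 2 (0→12→6→4→10→13→3, push 2): res(6,4)=11
after path 3 (0→4→6→3, push 2): res(6,4)=13
after path 4 (0→12→6→3, push 7): res(6,4)=13
after path 5 (0→9→2→7→3, push 12): res(6,4)=13
after path 6 (0→12→1→7→3, push 7): res(6,4)=13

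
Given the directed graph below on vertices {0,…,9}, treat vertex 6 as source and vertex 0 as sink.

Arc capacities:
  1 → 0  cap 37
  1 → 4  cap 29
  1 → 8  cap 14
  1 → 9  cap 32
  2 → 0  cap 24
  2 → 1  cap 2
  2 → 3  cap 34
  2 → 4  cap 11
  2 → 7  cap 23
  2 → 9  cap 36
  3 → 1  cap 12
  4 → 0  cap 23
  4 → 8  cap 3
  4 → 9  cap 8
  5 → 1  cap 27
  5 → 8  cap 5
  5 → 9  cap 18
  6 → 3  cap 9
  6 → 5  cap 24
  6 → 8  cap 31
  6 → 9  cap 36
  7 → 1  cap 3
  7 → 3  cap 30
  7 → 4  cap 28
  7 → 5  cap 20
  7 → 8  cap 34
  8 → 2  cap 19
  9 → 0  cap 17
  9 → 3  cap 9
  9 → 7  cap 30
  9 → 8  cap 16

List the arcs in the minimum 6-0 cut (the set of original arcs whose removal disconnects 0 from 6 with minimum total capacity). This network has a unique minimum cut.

augment #1: 6→9→0 push 17
augment #2: 6→3→1→0 push 9
augment #3: 6→5→1→0 push 24
augment #4: 6→8→2→0 push 19
augment #5: 6→9→3→1→0 push 3
augment #6: 6→9→7→1→0 push 1
augment #7: 6→9→7→4→0 push 15
max flow = 88; residual-reachable set from 6 gives S-side
cut edges (S→T): {(6,3), (6,5), (6,9), (8,2)} total cap 88

Min-cut arcs: {(6,3), (6,5), (6,9), (8,2)} (total capacity 88)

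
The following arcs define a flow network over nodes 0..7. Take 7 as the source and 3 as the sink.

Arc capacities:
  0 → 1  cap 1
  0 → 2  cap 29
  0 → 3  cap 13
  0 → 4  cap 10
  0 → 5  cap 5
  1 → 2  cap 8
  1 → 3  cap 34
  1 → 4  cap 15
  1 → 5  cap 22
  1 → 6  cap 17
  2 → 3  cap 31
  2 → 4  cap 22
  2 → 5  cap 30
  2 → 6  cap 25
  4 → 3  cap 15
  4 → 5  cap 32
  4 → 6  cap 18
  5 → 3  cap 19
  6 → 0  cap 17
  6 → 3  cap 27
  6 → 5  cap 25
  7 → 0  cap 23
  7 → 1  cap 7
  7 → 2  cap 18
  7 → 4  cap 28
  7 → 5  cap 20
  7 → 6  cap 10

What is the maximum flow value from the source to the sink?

Maximum flow value: 105

augment #1: 7→0→3 bottleneck 13, total now 13
augment #2: 7→1→3 bottleneck 7, total now 20
augment #3: 7→2→3 bottleneck 18, total now 38
augment #4: 7→4→3 bottleneck 15, total now 53
augment #5: 7→5→3 bottleneck 19, total now 72
augment #6: 7→6→3 bottleneck 10, total now 82
augment #7: 7→0→1→3 bottleneck 1, total now 83
augment #8: 7→0→2→3 bottleneck 9, total now 92
augment #9: 7→4→6→3 bottleneck 13, total now 105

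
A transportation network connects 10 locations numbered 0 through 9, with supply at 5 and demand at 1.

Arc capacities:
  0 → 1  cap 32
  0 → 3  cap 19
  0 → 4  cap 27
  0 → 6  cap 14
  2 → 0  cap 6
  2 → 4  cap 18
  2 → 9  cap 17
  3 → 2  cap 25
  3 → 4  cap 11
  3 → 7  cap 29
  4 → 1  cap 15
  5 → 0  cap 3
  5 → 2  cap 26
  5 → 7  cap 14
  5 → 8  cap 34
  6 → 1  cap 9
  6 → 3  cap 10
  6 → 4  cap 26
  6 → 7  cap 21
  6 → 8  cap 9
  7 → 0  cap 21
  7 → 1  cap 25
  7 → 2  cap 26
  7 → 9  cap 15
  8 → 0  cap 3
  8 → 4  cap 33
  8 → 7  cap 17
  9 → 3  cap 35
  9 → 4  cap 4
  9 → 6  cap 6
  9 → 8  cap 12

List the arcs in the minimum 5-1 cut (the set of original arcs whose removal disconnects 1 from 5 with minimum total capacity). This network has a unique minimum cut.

augment #1: 5→0→1 push 3
augment #2: 5→7→1 push 14
augment #3: 5→2→0→1 push 6
augment #4: 5→2→4→1 push 15
augment #5: 5→8→0→1 push 3
augment #6: 5→8→7→1 push 11
augment #7: 5→2→9→6→1 push 5
augment #8: 5→8→7→0→1 push 6
augment #9: 5→8→4→2→9→6→1 push 1
augment #10: 5→8→4→2→9→3→7→0→1 push 11
max flow = 75; residual-reachable set from 5 gives S-side
cut edges (S→T): {(2,0), (2,9), (4,1), (5,0), (5,7), (8,0), (8,7)} total cap 75

Min-cut arcs: {(2,0), (2,9), (4,1), (5,0), (5,7), (8,0), (8,7)} (total capacity 75)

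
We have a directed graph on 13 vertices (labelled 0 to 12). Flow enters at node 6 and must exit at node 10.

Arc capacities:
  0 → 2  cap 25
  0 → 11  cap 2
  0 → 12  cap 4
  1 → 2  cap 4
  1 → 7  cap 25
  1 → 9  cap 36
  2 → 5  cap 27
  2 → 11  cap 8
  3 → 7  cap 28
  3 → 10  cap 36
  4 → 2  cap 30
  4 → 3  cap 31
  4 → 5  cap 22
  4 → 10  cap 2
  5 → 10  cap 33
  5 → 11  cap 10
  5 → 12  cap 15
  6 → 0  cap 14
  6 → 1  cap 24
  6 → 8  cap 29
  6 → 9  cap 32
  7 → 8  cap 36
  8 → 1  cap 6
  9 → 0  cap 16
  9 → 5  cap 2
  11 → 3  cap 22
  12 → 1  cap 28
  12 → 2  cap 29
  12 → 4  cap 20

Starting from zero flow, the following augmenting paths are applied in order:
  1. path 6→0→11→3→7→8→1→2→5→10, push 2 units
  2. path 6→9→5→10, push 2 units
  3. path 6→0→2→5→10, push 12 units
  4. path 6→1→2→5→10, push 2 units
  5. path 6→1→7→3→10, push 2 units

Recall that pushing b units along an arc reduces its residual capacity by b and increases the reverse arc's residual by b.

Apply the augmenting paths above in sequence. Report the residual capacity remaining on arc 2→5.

Residual capacity of (2,5): 11

after path 1 (6→0→11→3→7→8→1→2→5→10, push 2): res(2,5)=25
after path 2 (6→9→5→10, push 2): res(2,5)=25
after path 3 (6→0→2→5→10, push 12): res(2,5)=13
after path 4 (6→1→2→5→10, push 2): res(2,5)=11
after path 5 (6→1→7→3→10, push 2): res(2,5)=11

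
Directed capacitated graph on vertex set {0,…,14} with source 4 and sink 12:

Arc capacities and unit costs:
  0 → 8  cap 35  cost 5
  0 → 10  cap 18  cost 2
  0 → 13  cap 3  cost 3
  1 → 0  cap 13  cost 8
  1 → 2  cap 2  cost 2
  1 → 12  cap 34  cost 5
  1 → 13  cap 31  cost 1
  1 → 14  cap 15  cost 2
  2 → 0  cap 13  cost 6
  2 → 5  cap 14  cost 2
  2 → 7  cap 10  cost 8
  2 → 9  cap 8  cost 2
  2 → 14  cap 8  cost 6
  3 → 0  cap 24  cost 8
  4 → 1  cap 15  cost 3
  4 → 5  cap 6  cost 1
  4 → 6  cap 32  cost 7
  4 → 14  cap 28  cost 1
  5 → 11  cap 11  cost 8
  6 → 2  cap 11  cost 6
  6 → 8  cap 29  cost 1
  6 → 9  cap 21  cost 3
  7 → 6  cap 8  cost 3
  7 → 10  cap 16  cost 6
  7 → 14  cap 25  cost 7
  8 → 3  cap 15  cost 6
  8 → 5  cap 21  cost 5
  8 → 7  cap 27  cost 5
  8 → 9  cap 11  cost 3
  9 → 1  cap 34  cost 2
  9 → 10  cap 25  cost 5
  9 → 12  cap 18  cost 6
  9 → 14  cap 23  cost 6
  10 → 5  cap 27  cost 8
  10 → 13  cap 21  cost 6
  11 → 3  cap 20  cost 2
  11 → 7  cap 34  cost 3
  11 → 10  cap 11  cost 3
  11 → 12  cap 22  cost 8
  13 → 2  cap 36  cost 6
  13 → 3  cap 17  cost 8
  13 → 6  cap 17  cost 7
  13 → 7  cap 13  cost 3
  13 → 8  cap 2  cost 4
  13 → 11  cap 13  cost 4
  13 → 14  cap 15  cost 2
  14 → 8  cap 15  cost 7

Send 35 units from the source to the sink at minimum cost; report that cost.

shortest-cost path #1: 4→1→12 push 15 @ unit cost 8 (adds 120)
shortest-cost path #2: 4→6→9→12 push 18 @ unit cost 16 (adds 288)
shortest-cost path #3: 4→5→11→12 push 2 @ unit cost 17 (adds 34)
total cost = 442

Minimum cost for 35 units: 442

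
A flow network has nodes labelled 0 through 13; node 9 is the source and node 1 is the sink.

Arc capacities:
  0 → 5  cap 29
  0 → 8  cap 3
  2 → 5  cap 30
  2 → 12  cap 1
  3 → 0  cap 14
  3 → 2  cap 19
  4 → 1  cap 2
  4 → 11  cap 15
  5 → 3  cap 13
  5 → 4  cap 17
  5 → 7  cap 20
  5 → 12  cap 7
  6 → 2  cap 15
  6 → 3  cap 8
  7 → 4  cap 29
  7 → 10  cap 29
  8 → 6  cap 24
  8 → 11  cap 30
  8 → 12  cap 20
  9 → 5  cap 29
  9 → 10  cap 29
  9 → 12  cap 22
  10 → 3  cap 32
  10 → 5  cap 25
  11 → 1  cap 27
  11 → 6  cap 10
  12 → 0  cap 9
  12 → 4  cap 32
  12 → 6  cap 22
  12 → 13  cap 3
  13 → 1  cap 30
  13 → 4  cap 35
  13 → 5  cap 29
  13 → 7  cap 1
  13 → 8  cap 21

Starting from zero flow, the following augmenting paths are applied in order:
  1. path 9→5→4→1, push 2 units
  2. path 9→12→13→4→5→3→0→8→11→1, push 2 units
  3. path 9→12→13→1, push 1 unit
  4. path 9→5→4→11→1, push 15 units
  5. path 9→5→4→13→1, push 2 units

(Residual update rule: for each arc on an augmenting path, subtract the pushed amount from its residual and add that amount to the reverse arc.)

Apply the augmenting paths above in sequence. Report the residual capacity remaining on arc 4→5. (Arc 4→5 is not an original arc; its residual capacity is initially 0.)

after path 1 (9→5→4→1, push 2): res(4,5)=2
after path 2 (9→12→13→4→5→3→0→8→11→1, push 2): res(4,5)=0
after path 3 (9→12→13→1, push 1): res(4,5)=0
after path 4 (9→5→4→11→1, push 15): res(4,5)=15
after path 5 (9→5→4→13→1, push 2): res(4,5)=17

Residual capacity of (4,5): 17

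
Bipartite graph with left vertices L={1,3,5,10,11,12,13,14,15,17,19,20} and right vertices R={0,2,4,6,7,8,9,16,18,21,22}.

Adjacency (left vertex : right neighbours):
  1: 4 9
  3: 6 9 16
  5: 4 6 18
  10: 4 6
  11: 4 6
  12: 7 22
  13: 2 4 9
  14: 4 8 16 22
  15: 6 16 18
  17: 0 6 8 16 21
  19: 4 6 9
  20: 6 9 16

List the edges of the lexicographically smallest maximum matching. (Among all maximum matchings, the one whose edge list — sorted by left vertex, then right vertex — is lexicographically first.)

Lex-smallest maximum matching: {(1,4), (3,6), (5,18), (12,7), (13,2), (14,8), (15,16), (17,0), (19,9)}

|M| = 9 (so the lex-smallest maximum matching has 9 edges)
process left vertices in ascending order; for each, take the smallest-labelled available neighbour that still permits 9 edges overall, or leave it unmatched if none does
lex-smallest matching: {1-4, 3-6, 5-18, 12-7, 13-2, 14-8, 15-16, 17-0, 19-9}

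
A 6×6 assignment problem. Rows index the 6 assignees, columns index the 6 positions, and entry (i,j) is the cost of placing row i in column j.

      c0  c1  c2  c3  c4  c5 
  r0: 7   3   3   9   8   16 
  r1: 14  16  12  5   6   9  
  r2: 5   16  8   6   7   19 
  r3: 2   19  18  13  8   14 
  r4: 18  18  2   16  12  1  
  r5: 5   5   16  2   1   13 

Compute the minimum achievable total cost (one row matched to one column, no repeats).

optimal assignment: row0→col1 (cost 3), row1→col3 (cost 5), row2→col2 (cost 8), row3→col0 (cost 2), row4→col5 (cost 1), row5→col4 (cost 1)
total = 3 + 5 + 8 + 2 + 1 + 1 = 20

Minimum assignment cost: 20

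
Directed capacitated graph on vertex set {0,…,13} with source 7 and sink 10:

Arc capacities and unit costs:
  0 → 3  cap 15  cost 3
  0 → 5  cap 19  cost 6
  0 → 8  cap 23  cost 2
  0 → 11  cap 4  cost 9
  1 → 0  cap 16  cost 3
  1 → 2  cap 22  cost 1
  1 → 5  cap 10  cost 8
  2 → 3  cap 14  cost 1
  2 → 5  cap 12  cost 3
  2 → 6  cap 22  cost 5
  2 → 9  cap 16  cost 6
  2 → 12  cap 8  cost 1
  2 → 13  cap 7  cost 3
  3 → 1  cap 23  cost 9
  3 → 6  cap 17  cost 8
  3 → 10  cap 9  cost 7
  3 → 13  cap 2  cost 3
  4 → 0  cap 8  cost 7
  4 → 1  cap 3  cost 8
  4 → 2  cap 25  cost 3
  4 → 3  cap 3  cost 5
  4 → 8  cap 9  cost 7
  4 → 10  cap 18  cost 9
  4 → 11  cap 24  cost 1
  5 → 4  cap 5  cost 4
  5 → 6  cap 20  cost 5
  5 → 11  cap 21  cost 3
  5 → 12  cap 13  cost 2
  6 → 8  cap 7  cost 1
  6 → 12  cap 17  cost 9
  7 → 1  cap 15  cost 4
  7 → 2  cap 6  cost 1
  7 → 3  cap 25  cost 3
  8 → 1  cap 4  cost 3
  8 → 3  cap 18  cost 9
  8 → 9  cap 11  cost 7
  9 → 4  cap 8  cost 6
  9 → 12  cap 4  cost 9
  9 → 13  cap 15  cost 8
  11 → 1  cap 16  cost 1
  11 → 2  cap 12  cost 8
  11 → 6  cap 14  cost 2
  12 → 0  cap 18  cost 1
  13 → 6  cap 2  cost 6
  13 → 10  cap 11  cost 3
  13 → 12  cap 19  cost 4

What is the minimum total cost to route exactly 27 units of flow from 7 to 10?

Minimum cost for 27 units: 362

shortest-cost path #1: 7→2→13→10 push 6 @ unit cost 7 (adds 42)
shortest-cost path #2: 7→3→13→10 push 2 @ unit cost 9 (adds 18)
shortest-cost path #3: 7→3→10 push 9 @ unit cost 10 (adds 90)
shortest-cost path #4: 7→1→2→13→10 push 1 @ unit cost 11 (adds 11)
shortest-cost path #5: 7→1→2→5→4→10 push 5 @ unit cost 21 (adds 105)
shortest-cost path #6: 7→1→2→9→13→10 push 2 @ unit cost 22 (adds 44)
shortest-cost path #7: 7→1→2→9→4→10 push 2 @ unit cost 26 (adds 52)
total cost = 362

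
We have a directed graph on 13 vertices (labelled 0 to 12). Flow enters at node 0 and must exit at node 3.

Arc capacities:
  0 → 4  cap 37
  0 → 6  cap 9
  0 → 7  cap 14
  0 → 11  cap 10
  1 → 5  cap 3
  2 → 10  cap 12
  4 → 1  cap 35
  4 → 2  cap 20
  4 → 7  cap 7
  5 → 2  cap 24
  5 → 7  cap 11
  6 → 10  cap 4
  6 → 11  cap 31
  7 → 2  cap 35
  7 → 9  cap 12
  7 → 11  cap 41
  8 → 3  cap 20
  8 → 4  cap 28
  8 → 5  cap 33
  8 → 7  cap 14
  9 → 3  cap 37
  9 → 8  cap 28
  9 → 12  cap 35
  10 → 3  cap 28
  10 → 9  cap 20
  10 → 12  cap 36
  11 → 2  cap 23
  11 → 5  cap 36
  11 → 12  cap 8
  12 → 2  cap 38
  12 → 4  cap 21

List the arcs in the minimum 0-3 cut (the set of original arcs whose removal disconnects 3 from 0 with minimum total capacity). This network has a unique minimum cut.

augment #1: 0→6→10→3 push 4
augment #2: 0→7→9→3 push 12
augment #3: 0→4→2→10→3 push 12
max flow = 28; residual-reachable set from 0 gives S-side
cut edges (S→T): {(2,10), (6,10), (7,9)} total cap 28

Min-cut arcs: {(2,10), (6,10), (7,9)} (total capacity 28)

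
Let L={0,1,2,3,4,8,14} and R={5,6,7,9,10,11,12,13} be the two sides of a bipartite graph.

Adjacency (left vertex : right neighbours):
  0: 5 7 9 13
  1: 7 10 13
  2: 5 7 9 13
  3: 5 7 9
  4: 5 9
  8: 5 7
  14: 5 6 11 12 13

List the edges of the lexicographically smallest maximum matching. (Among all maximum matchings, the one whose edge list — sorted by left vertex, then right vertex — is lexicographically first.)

Lex-smallest maximum matching: {(0,5), (1,10), (2,13), (3,7), (4,9), (14,6)}

|M| = 6 (so the lex-smallest maximum matching has 6 edges)
process left vertices in ascending order; for each, take the smallest-labelled available neighbour that still permits 6 edges overall, or leave it unmatched if none does
lex-smallest matching: {0-5, 1-10, 2-13, 3-7, 4-9, 14-6}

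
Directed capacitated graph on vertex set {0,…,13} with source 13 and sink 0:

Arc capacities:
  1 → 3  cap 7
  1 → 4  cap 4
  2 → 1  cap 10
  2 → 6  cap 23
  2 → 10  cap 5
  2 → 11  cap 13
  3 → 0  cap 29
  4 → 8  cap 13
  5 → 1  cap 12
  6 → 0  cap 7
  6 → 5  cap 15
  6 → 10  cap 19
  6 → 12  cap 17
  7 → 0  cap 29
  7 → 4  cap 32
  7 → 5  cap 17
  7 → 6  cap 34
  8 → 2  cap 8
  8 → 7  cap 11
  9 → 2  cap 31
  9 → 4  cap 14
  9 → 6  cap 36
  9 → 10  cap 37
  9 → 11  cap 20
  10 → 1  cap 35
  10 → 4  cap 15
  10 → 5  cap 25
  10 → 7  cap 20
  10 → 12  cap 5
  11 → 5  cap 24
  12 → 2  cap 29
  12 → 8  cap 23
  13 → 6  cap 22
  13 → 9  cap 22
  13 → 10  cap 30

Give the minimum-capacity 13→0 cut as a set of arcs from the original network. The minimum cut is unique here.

augment #1: 13→6→0 push 7
augment #2: 13→10→7→0 push 20
augment #3: 13→10→1→3→0 push 7
augment #4: 13→6→12→8→7→0 push 9
max flow = 43; residual-reachable set from 13 gives S-side
cut edges (S→T): {(1,3), (6,0), (7,0)} total cap 43

Min-cut arcs: {(1,3), (6,0), (7,0)} (total capacity 43)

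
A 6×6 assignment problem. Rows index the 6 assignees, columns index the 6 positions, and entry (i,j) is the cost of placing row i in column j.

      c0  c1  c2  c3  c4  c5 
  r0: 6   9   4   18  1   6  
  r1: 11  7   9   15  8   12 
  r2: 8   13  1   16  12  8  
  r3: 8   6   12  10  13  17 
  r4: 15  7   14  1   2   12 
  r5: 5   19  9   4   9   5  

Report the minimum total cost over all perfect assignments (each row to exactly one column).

optimal assignment: row0→col4 (cost 1), row1→col1 (cost 7), row2→col2 (cost 1), row3→col0 (cost 8), row4→col3 (cost 1), row5→col5 (cost 5)
total = 1 + 7 + 1 + 8 + 1 + 5 = 23

Minimum assignment cost: 23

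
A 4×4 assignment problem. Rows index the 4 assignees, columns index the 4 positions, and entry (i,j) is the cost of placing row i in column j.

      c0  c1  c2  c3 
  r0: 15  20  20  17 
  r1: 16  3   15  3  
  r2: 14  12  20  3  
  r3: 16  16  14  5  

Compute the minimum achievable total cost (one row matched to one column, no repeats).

optimal assignment: row0→col0 (cost 15), row1→col1 (cost 3), row2→col3 (cost 3), row3→col2 (cost 14)
total = 15 + 3 + 3 + 14 = 35

Minimum assignment cost: 35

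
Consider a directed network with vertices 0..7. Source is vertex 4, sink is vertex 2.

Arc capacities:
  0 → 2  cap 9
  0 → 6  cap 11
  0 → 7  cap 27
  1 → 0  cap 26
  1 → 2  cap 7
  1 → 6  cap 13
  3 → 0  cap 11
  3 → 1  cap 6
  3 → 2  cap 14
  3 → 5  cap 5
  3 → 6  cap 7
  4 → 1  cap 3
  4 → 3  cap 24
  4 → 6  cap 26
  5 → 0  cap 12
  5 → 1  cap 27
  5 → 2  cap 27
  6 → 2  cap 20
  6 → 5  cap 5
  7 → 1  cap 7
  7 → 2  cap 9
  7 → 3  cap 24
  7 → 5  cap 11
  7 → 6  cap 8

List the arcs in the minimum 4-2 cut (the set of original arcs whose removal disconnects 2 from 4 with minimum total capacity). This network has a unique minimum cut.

augment #1: 4→1→2 push 3
augment #2: 4→3→2 push 14
augment #3: 4→6→2 push 20
augment #4: 4→3→0→2 push 9
augment #5: 4→3→1→2 push 1
augment #6: 4→6→5→2 push 5
max flow = 52; residual-reachable set from 4 gives S-side
cut edges (S→T): {(4,1), (4,3), (6,2), (6,5)} total cap 52

Min-cut arcs: {(4,1), (4,3), (6,2), (6,5)} (total capacity 52)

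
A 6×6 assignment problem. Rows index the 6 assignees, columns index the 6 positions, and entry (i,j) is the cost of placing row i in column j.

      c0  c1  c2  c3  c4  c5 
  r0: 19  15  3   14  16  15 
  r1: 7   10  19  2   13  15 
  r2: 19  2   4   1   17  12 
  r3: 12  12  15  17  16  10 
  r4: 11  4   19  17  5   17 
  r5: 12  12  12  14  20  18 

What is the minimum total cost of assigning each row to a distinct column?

Minimum assignment cost: 34

optimal assignment: row0→col2 (cost 3), row1→col3 (cost 2), row2→col1 (cost 2), row3→col5 (cost 10), row4→col4 (cost 5), row5→col0 (cost 12)
total = 3 + 2 + 2 + 10 + 5 + 12 = 34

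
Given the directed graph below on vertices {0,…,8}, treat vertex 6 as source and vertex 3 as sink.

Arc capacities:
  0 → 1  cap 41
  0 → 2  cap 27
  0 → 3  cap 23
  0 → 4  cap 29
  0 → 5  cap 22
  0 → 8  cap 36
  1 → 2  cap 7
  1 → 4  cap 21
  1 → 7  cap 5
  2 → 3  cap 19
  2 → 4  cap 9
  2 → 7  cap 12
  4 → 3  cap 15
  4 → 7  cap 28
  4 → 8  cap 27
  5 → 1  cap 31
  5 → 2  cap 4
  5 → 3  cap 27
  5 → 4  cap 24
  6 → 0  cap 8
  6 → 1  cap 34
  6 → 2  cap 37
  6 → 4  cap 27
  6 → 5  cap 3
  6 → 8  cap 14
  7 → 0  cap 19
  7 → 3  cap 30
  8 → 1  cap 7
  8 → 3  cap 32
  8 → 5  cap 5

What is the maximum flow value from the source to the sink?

Maximum flow value: 118

augment #1: 6→0→3 bottleneck 8, total now 8
augment #2: 6→2→3 bottleneck 19, total now 27
augment #3: 6→4→3 bottleneck 15, total now 42
augment #4: 6→5→3 bottleneck 3, total now 45
augment #5: 6→8→3 bottleneck 14, total now 59
augment #6: 6→1→7→3 bottleneck 5, total now 64
augment #7: 6→2→7→3 bottleneck 12, total now 76
augment #8: 6→4→7→3 bottleneck 12, total now 88
augment #9: 6→1→4→7→3 bottleneck 1, total now 89
augment #10: 6→1→4→8→3 bottleneck 18, total now 107
augment #11: 6→1→4→7→0→3 bottleneck 2, total now 109
augment #12: 6→2→4→7→0→3 bottleneck 6, total now 115
augment #13: 6→1→2→4→7→0→3 bottleneck 3, total now 118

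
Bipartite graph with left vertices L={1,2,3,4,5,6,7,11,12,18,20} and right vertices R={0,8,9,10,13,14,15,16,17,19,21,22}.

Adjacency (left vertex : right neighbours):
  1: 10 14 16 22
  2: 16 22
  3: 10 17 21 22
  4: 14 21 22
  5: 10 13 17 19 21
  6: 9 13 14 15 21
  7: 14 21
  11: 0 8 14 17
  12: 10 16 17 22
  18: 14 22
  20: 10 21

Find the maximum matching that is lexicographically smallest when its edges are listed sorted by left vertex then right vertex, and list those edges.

|M| = 9 (so the lex-smallest maximum matching has 9 edges)
process left vertices in ascending order; for each, take the smallest-labelled available neighbour that still permits 9 edges overall, or leave it unmatched if none does
lex-smallest matching: {1-10, 2-16, 3-17, 4-14, 5-13, 6-9, 7-21, 11-0, 12-22}

Lex-smallest maximum matching: {(1,10), (2,16), (3,17), (4,14), (5,13), (6,9), (7,21), (11,0), (12,22)}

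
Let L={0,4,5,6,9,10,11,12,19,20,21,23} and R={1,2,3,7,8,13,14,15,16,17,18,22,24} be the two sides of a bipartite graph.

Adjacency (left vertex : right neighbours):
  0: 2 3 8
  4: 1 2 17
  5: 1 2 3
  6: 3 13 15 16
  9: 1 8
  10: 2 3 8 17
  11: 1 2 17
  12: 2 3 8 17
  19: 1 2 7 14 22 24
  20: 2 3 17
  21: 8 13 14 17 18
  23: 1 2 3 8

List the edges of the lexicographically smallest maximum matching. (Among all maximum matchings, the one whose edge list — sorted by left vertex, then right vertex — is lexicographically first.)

Lex-smallest maximum matching: {(0,2), (4,1), (5,3), (6,13), (9,8), (10,17), (19,7), (21,14)}

|M| = 8 (so the lex-smallest maximum matching has 8 edges)
process left vertices in ascending order; for each, take the smallest-labelled available neighbour that still permits 8 edges overall, or leave it unmatched if none does
lex-smallest matching: {0-2, 4-1, 5-3, 6-13, 9-8, 10-17, 19-7, 21-14}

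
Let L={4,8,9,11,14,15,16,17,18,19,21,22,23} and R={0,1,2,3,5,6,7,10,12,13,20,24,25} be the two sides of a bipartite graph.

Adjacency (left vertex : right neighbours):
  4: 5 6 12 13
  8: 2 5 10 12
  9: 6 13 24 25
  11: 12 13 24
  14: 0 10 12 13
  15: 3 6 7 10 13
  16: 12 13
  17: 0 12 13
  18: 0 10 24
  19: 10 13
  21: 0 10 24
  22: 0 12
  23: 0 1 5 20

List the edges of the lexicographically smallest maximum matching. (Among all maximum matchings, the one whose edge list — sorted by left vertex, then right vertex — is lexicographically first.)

Lex-smallest maximum matching: {(4,5), (8,2), (9,6), (11,12), (14,0), (15,3), (16,13), (18,10), (21,24), (23,1)}

|M| = 10 (so the lex-smallest maximum matching has 10 edges)
process left vertices in ascending order; for each, take the smallest-labelled available neighbour that still permits 10 edges overall, or leave it unmatched if none does
lex-smallest matching: {4-5, 8-2, 9-6, 11-12, 14-0, 15-3, 16-13, 18-10, 21-24, 23-1}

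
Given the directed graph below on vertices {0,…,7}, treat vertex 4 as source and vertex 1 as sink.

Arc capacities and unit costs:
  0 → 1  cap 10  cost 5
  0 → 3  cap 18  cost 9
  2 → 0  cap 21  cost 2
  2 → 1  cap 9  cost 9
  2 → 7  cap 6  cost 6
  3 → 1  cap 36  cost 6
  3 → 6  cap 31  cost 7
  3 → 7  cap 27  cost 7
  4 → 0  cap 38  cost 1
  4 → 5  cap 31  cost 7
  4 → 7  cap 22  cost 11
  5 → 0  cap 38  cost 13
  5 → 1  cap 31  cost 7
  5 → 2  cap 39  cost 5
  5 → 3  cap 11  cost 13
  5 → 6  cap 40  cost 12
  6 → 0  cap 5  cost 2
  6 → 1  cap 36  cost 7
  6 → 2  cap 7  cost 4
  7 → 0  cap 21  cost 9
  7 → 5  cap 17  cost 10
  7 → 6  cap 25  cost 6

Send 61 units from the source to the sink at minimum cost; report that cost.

shortest-cost path #1: 4→0→1 push 10 @ unit cost 6 (adds 60)
shortest-cost path #2: 4→5→1 push 31 @ unit cost 14 (adds 434)
shortest-cost path #3: 4→0→3→1 push 18 @ unit cost 16 (adds 288)
shortest-cost path #4: 4→7→6→1 push 2 @ unit cost 24 (adds 48)
total cost = 830

Minimum cost for 61 units: 830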